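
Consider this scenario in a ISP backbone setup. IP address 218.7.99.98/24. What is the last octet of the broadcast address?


Given: IP = 218.7.99.98, prefix = /24
Host bits = 32 - 24 = 8
Network last octet = 98 AND mask = 0
Host part size = 2^8 - 1 = 255
Broadcast last octet = 0 OR 255 = 255

255


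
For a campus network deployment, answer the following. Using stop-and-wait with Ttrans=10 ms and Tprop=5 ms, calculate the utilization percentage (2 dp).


Given: Ttrans = 10 ms, Tprop = 5 ms
RTT = 2 * Tprop = 2 * 5 = 10 ms
U = Ttrans / (Ttrans + RTT)
U = 10 / (10 + 10)
U = 10 / 20 = 0.5
U% = 50.00%

50.00


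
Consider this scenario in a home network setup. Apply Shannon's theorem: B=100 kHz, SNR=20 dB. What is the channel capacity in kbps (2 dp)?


Given: B = 100 kHz, SNR = 20 dB
SNR linear = 10^(20/10) = 100
1 + SNR = 101
log2(101) = 6.6582114828
C = 100 * 1000 * 6.6582114828 = 665821.1483 bps
C = 665.821148 kbps -> 665.82 kbps (2 dp)

665.82


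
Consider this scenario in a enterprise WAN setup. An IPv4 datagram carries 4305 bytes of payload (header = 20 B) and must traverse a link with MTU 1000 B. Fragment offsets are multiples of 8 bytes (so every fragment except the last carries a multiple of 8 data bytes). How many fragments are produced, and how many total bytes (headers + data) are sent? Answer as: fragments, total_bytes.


Max data per non-final fragment = floor((MTU - header)/8)*8 = floor((1000 - 20)/8)*8 = floor(980/8)*8 = 976 B
Final fragment needs no 8-byte alignment: it can carry up to MTU - header = 980 B
Non-final fragments needed = ceil((payload - 980) / 976) = ceil(3325/976) = ceil(3.4068) = 4
Number of fragments = 4 + 1 = 5
Fragment sizes (data): 4 * 976 B + 401 B (last, 401 <= 980 OK)
Total bytes sent = payload + n_frags * header = 4305 + 5*20 = 4305 + 100 = 4405 B

5, 4405


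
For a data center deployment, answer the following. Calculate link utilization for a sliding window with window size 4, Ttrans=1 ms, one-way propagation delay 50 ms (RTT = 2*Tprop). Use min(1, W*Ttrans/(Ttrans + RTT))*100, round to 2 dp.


Given: W = 4, Ttrans = 1 ms, RTT = 100 ms (= 2 * Tprop, Tprop = 50 ms)
Cycle time = Ttrans + RTT = 1 + 100 = 101 ms (first packet sent until its ACK returns)
W * Ttrans = 4 * 1 = 4 ms of sending per cycle
W * Ttrans / (Ttrans + RTT) = 4 / 101 = 0.039604
U = min(1, 0.039604) = 0.039604
U% = 3.96%

3.96


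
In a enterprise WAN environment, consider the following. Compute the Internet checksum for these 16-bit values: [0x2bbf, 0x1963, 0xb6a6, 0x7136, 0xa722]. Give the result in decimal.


Given words: [0x2bbf, 0x1963, 0xb6a6, 0x7136, 0xa722]
Step 1: Sum all words
Raw sum = 11199 + 6499 + 46758 + 28982 + 42786 = 136224
Step 2: Fold carry: (5152 + 2) = 5154
One's complement = ~5154 & 0xFFFF = 60381

60381


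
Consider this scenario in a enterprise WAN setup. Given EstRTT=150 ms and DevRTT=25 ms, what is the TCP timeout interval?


Given: EstRTT = 150 ms, DevRTT = 25 ms
Timeout = EstRTT + 4 * DevRTT
4 * DevRTT = 4 * 25 = 100
Timeout = 150 + 100 = 250 ms

250


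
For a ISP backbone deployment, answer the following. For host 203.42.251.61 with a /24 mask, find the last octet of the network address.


Given: IP = 203.42.251.61, prefix = /24
Subnet mask = 255.255.255.0
Last octet of IP: 61
Last octet of mask: 0
Network last octet = 61 AND 0 = 0

0


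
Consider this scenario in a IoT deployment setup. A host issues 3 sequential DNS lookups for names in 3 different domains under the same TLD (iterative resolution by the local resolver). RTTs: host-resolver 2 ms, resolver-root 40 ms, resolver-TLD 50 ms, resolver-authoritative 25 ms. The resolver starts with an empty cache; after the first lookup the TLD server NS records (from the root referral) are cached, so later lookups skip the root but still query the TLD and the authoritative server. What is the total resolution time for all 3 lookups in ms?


Lookup 1 (cold cache): local + root + TLD + auth = 2 + 40 + 50 + 25 = 117 ms
Lookups 2..3 (TLD NS cached -> skip root; new domain -> still ask TLD and auth): local + TLD + auth = 2 + 50 + 25 = 77 ms each
Remaining 2 lookups: 2 * 77 = 154 ms
Total = 117 + 154 = 271 ms

271


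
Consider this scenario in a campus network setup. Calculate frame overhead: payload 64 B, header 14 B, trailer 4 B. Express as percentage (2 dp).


Given: payload = 64 B, header = 14 B, trailer = 4 B
Overhead bytes = header + trailer = 14 + 4 = 18
Total frame = payload + overhead = 64 + 18 = 82
Overhead % = 18 / 82 * 100 = 21.9512% -> 21.95% (2 dp)

21.95


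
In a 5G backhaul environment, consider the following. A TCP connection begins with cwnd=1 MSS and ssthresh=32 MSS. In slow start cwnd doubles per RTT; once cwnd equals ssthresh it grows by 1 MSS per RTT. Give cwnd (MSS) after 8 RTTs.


RTT 0: cwnd = 1 MSS (initial)
RTT 1: cwnd = 2 MSS (slow start, doubled)
RTT 2: cwnd = 4 MSS (slow start, doubled)
RTT 3: cwnd = 8 MSS (slow start, doubled)
RTT 4: cwnd = 16 MSS (slow start, doubled)
RTT 5: cwnd = 32 MSS (slow start, doubled)
RTT 6: cwnd = 33 MSS (congestion avoidance, +1)
RTT 7: cwnd = 34 MSS (congestion avoidance, +1)
RTT 8: cwnd = 35 MSS (congestion avoidance, +1)

35


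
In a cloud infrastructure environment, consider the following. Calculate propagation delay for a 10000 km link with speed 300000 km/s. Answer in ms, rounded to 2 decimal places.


Given: distance = 10000 km, speed = 300000 km/s
Delay = distance / speed = 10000 / 300000 seconds
Delay in ms = 10000 * 1000 / 300000
Delay = 33.3333 ms
Rounded to 2 dp = 33.33 ms

33.33


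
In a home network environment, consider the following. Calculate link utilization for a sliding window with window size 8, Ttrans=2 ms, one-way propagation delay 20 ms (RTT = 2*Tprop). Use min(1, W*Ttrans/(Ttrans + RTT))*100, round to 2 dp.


Given: W = 8, Ttrans = 2 ms, RTT = 40 ms (= 2 * Tprop, Tprop = 20 ms)
Cycle time = Ttrans + RTT = 2 + 40 = 42 ms (first packet sent until its ACK returns)
W * Ttrans = 8 * 2 = 16 ms of sending per cycle
W * Ttrans / (Ttrans + RTT) = 16 / 42 = 0.380952
U = min(1, 0.380952) = 0.380952
U% = 38.10%

38.10


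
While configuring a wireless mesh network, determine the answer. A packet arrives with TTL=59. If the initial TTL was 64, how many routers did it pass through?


Given: initial TTL = 64, received TTL = 59
Hops = initial TTL - received TTL
Hops = 64 - 59 = 5

5


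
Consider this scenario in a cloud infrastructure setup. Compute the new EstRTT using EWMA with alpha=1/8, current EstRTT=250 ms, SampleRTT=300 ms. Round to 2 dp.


Given: EstRTT = 250 ms, SampleRTT = 300 ms, alpha = 1/8
New EstRTT = (1 - alpha) * EstRTT + alpha * SampleRTT
(7/8) * 250 = 218.75
(1/8) * 300 = 37.5
New EstRTT = 218.75 + 37.5 = 256.25 ms -> 256.25 ms (2 dp)

256.25


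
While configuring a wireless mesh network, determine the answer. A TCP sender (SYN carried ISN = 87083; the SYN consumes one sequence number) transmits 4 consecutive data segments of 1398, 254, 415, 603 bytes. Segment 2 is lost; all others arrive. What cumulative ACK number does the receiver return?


SYN uses sequence number 87083; first data byte = ISN + 1 = 87084.
Segment 1: SEQ = 87084, len = 1398 B, covers [87084, 88481]
Segment 2: SEQ = 88482, len = 254 B, covers [88482, 88735] [LOST]
Segment 3: SEQ = 88736, len = 415 B, covers [88736, 89150]
Segment 4: SEQ = 89151, len = 603 B, covers [89151, 89753]
In-order data received: bytes [87084, 88481] (segments 1..1).
Segment 2 missing -> gap begins at byte 88482; later segments buffered out of order.
Cumulative ACK = next expected in-order byte = 87084 + 1398 = 88482

88482


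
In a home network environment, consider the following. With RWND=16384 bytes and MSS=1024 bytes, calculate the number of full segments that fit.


Given: RWND = 16384 bytes, MSS = 1024 bytes
Full segments = floor(RWND / MSS)
Full segments = floor(16384 / 1024)
Full segments = floor(16.0) = 16

16


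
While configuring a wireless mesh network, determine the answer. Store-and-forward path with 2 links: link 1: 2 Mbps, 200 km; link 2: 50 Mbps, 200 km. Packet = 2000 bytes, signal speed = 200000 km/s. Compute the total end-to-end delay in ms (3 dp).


Packet = 2000 bytes = 16000 bits. Store-and-forward: sum (t_trans + t_prop) per link.
Link 1: t_trans = 16000/(2*10^6) s = 8.0000 ms; t_prop = 200/200000 s = 1.0000 ms; subtotal = 9.0000 ms
Link 2: t_trans = 16000/(50*10^6) s = 0.3200 ms; t_prop = 200/200000 s = 1.0000 ms; subtotal = 1.3200 ms
End-to-end = 9.0000 + 1.3200 = 10.3200 ms -> 10.320 ms (3 dp)

10.320


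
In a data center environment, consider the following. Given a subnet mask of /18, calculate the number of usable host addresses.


Given: subnet mask /18
Host bits = 32 - 18 = 14
Total addresses = 2^14 = 16384
Usable hosts = 16384 - 2 (network + broadcast) = 16382

16382


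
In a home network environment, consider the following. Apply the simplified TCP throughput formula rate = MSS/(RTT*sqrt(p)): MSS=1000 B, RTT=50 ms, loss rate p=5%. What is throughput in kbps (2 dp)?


Given: MSS = 1000 bytes, RTT = 50 ms, loss = 5%
RTT in seconds = 50 / 1000 = 0.05
Loss rate = 5% = 0.05
sqrt(loss) = sqrt(0.05) = 0.223606797750
Throughput (bytes/s) = 1000 / (0.05 * 0.223606797750) = 89442.7191
Throughput (kbps) = 89442.7191 * 8 / 1000 = 715.541753 -> 715.54 kbps (2 dp)

715.54


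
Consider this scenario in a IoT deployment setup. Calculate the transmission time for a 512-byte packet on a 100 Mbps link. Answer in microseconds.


Given: packet = 512 bytes, bandwidth = 100 Mbps
Packet in bits = 512 * 8 = 4096 bits
Bandwidth = 100 * 10^6 = 100000000 bps
Time = 4096 / 100000000 seconds
Time in us = 4096 * 10^6 / 100000000 = 40.96

40.96


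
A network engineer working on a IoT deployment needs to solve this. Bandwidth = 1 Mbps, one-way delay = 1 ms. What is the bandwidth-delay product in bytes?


Given: bandwidth = 1 Mbps, delay = 1 ms
BDP in bits = 1 * 10^6 * 1 / 1000
BDP in bits = 1000
BDP in bytes = 1000 / 8 = 125

125


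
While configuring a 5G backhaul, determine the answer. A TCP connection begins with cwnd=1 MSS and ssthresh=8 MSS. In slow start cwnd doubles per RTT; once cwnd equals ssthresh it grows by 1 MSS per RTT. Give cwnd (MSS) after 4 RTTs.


RTT 0: cwnd = 1 MSS (initial)
RTT 1: cwnd = 2 MSS (slow start, doubled)
RTT 2: cwnd = 4 MSS (slow start, doubled)
RTT 3: cwnd = 8 MSS (slow start, doubled)
RTT 4: cwnd = 9 MSS (congestion avoidance, +1)

9


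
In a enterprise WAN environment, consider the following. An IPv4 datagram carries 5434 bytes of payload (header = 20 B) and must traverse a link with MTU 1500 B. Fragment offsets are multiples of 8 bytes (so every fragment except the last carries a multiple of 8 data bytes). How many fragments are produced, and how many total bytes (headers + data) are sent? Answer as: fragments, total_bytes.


Max data per non-final fragment = floor((MTU - header)/8)*8 = floor((1500 - 20)/8)*8 = floor(1480/8)*8 = 1480 B
Final fragment needs no 8-byte alignment: it can carry up to MTU - header = 1480 B
Non-final fragments needed = ceil((payload - 1480) / 1480) = ceil(3954/1480) = ceil(2.6716) = 3
Number of fragments = 3 + 1 = 4
Fragment sizes (data): 3 * 1480 B + 994 B (last, 994 <= 1480 OK)
Total bytes sent = payload + n_frags * header = 5434 + 4*20 = 5434 + 80 = 5514 B

4, 5514


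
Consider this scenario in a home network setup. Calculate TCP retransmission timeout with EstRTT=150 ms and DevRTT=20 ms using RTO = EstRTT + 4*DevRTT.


Given: EstRTT = 150 ms, DevRTT = 20 ms
Timeout = EstRTT + 4 * DevRTT
4 * DevRTT = 4 * 20 = 80
Timeout = 150 + 80 = 230 ms

230


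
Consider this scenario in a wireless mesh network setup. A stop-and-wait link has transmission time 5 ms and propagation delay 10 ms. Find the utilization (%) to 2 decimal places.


Given: Ttrans = 5 ms, Tprop = 10 ms
RTT = 2 * Tprop = 2 * 10 = 20 ms
U = Ttrans / (Ttrans + RTT)
U = 5 / (5 + 20)
U = 5 / 25 = 0.2
U% = 20.00%

20.00


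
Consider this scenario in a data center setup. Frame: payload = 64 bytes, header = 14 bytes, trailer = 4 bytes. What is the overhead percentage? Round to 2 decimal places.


Given: payload = 64 B, header = 14 B, trailer = 4 B
Overhead bytes = header + trailer = 14 + 4 = 18
Total frame = payload + overhead = 64 + 18 = 82
Overhead % = 18 / 82 * 100 = 21.9512% -> 21.95% (2 dp)

21.95


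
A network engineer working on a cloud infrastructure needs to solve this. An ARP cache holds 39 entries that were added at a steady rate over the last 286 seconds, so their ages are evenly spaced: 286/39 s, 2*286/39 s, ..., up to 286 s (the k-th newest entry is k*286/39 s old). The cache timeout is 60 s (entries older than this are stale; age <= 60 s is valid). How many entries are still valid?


Ages are k * 286/39 s for k = 1..39 (spacing = 7.3333 s).
Entry k is valid iff k * 286/39 <= 60 iff k <= 39 * 60 / 286 = 8.1818
n_valid = floor(8.1818) = 8
(n_stale = 39 - 8 = 31)

8


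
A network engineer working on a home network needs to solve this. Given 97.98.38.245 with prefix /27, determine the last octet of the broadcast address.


Given: IP = 97.98.38.245, prefix = /27
Host bits = 32 - 27 = 5
Network last octet = 245 AND mask = 224
Host part size = 2^5 - 1 = 31
Broadcast last octet = 224 OR 31 = 255

255


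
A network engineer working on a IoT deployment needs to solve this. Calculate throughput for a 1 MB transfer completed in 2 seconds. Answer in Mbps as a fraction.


Given: file = 1 MB, time = 2 s
File in Mb = 1 * 8 = 8 Mb
Throughput = 8 / 2 Mbps
Throughput = 4 Mbps

4


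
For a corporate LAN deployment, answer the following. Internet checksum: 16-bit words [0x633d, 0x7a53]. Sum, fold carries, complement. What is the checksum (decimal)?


Given words: [0x633d, 0x7a53]
Step 1: Sum all words
Raw sum = 25405 + 31315 = 56720
One's complement = ~56720 & 0xFFFF = 8815

8815


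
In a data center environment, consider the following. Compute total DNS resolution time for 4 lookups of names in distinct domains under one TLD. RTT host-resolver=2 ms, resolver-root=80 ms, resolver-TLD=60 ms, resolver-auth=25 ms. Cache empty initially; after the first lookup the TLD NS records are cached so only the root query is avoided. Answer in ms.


Lookup 1 (cold cache): local + root + TLD + auth = 2 + 80 + 60 + 25 = 167 ms
Lookups 2..4 (TLD NS cached -> skip root; new domain -> still ask TLD and auth): local + TLD + auth = 2 + 60 + 25 = 87 ms each
Remaining 3 lookups: 3 * 87 = 261 ms
Total = 167 + 261 = 428 ms

428


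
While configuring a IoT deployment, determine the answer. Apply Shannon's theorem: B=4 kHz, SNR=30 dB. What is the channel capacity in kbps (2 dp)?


Given: B = 4 kHz, SNR = 30 dB
SNR linear = 10^(30/10) = 1000
1 + SNR = 1001
log2(1001) = 9.9672262588
C = 4 * 1000 * 9.9672262588 = 39868.9050 bps
C = 39.868905 kbps -> 39.87 kbps (2 dp)

39.87


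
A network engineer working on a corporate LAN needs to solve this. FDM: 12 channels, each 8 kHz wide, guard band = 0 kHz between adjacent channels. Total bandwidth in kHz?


Given: 12 channels, 8 kHz each, guard = 0 kHz
Channel bandwidth = 12 * 8 = 96 kHz
Guard bands = 11 gaps * 0 kHz = 0 kHz
Total = 96 + 0 = 96 kHz

96


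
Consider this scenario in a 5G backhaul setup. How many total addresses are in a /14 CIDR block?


Given: CIDR prefix /14
Host bits = 32 - 14 = 18
Total addresses = 2^18 = 262144

262144


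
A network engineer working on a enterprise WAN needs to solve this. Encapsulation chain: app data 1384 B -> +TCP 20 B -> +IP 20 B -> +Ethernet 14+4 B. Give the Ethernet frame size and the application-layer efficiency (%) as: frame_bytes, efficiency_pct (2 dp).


TCP segment = 1384 + 20 = 1404 B
IP packet = 1404 + 20 = 1424 B
Ethernet frame = 1424 + 14 + 4 = 1442 B
Efficiency = app / frame = 1384 / 1442 = 0.959778 = 95.9778% -> 95.98% (2 dp)

1442, 95.98


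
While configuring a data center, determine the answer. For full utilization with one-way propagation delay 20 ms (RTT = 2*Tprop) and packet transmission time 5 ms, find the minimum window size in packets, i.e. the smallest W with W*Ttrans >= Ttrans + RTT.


Given: Ttrans = 5 ms, RTT = 40 ms (= 2 * Tprop, Tprop = 20 ms)
Time until first ACK returns = Ttrans + RTT = 5 + 40 = 45 ms
Need W * Ttrans >= Ttrans + RTT  ->  W >= (Ttrans + RTT) / Ttrans
(Ttrans + RTT) / Ttrans = 45 / 5 = 9
W_min = ceil(9) = 9

9


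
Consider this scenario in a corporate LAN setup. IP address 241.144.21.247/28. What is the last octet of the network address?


Given: IP = 241.144.21.247, prefix = /28
Subnet mask = 255.255.255.240
Last octet of IP: 247
Last octet of mask: 240
Network last octet = 247 AND 240 = 240

240


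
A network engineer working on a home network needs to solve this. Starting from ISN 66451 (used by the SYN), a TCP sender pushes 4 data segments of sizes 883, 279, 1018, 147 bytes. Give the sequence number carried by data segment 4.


The SYN occupies sequence number ISN = 66451, so the first data byte is ISN + 1 = 66452.
SEQ of data segment i = (ISN + 1) + sum of payload sizes of segments 1..i-1.
Segment 1: SEQ = 66452, payload = 883 bytes
Segment 2: SEQ = 67335, payload = 279 bytes
Segment 3: SEQ = 67614, payload = 1018 bytes
Segment 4: SEQ = 68632, payload = 147 bytes
SEQ of segment 4 = 66452 + 883 + 279 + 1018 = 68632

68632


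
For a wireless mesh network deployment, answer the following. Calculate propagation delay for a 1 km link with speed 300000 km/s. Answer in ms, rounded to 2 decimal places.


Given: distance = 1 km, speed = 300000 km/s
Delay = distance / speed = 1 / 300000 seconds
Delay in ms = 1 * 1000 / 300000
Delay = 0.0033 ms
Rounded to 2 dp = 0.00 ms

0.00


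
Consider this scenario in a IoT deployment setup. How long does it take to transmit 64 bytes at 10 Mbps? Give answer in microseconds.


Given: packet = 64 bytes, bandwidth = 10 Mbps
Packet in bits = 64 * 8 = 512 bits
Bandwidth = 10 * 10^6 = 10000000 bps
Time = 512 / 10000000 seconds
Time in us = 512 * 10^6 / 10000000 = 51.2

51.2


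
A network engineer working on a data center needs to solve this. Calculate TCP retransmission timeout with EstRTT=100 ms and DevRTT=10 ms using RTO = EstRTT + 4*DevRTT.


Given: EstRTT = 100 ms, DevRTT = 10 ms
Timeout = EstRTT + 4 * DevRTT
4 * DevRTT = 4 * 10 = 40
Timeout = 100 + 40 = 140 ms

140


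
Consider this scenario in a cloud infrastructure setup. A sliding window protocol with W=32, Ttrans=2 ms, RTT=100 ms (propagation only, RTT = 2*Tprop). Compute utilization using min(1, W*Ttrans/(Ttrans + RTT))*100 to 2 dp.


Given: W = 32, Ttrans = 2 ms, RTT = 100 ms (= 2 * Tprop, Tprop = 50 ms)
Cycle time = Ttrans + RTT = 2 + 100 = 102 ms (first packet sent until its ACK returns)
W * Ttrans = 32 * 2 = 64 ms of sending per cycle
W * Ttrans / (Ttrans + RTT) = 64 / 102 = 0.627451
U = min(1, 0.627451) = 0.627451
U% = 62.75%

62.75


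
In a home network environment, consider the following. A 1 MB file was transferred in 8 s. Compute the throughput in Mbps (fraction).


Given: file = 1 MB, time = 8 s
File in Mb = 1 * 8 = 8 Mb
Throughput = 8 / 8 Mbps
Throughput = 1 Mbps

1


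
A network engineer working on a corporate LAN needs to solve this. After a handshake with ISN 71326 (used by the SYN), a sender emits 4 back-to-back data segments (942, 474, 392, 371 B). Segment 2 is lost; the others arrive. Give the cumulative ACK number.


SYN uses sequence number 71326; first data byte = ISN + 1 = 71327.
Segment 1: SEQ = 71327, len = 942 B, covers [71327, 72268]
Segment 2: SEQ = 72269, len = 474 B, covers [72269, 72742] [LOST]
Segment 3: SEQ = 72743, len = 392 B, covers [72743, 73134]
Segment 4: SEQ = 73135, len = 371 B, covers [73135, 73505]
In-order data received: bytes [71327, 72268] (segments 1..1).
Segment 2 missing -> gap begins at byte 72269; later segments buffered out of order.
Cumulative ACK = next expected in-order byte = 71327 + 942 = 72269

72269


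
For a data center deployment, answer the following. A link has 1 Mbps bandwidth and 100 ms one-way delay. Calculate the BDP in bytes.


Given: bandwidth = 1 Mbps, delay = 100 ms
BDP in bits = 1 * 10^6 * 100 / 1000
BDP in bits = 100000
BDP in bytes = 100000 / 8 = 12500

12500


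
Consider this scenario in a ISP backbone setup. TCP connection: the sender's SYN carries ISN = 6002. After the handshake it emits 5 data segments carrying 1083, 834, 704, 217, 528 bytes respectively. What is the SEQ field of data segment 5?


The SYN occupies sequence number ISN = 6002, so the first data byte is ISN + 1 = 6003.
SEQ of data segment i = (ISN + 1) + sum of payload sizes of segments 1..i-1.
Segment 1: SEQ = 6003, payload = 1083 bytes
Segment 2: SEQ = 7086, payload = 834 bytes
Segment 3: SEQ = 7920, payload = 704 bytes
Segment 4: SEQ = 8624, payload = 217 bytes
Segment 5: SEQ = 8841, payload = 528 bytes
SEQ of segment 5 = 6003 + 1083 + 834 + 704 + 217 = 8841

8841


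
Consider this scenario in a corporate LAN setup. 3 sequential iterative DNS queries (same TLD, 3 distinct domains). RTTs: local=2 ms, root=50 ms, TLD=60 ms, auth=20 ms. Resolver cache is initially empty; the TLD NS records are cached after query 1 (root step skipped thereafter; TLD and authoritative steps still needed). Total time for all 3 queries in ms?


Lookup 1 (cold cache): local + root + TLD + auth = 2 + 50 + 60 + 20 = 132 ms
Lookups 2..3 (TLD NS cached -> skip root; new domain -> still ask TLD and auth): local + TLD + auth = 2 + 60 + 20 = 82 ms each
Remaining 2 lookups: 2 * 82 = 164 ms
Total = 132 + 164 = 296 ms

296


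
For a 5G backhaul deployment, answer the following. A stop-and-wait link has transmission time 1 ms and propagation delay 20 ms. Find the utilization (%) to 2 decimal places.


Given: Ttrans = 1 ms, Tprop = 20 ms
RTT = 2 * Tprop = 2 * 20 = 40 ms
U = Ttrans / (Ttrans + RTT)
U = 1 / (1 + 40)
U = 1 / 41 = 0.02439
U% = 2.44%

2.44


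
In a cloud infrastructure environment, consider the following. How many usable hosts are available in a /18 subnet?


Given: subnet mask /18
Host bits = 32 - 18 = 14
Total addresses = 2^14 = 16384
Usable hosts = 16384 - 2 (network + broadcast) = 16382

16382


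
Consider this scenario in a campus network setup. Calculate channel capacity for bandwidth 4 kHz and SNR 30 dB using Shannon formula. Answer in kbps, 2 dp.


Given: B = 4 kHz, SNR = 30 dB
SNR linear = 10^(30/10) = 1000
1 + SNR = 1001
log2(1001) = 9.9672262588
C = 4 * 1000 * 9.9672262588 = 39868.9050 bps
C = 39.868905 kbps -> 39.87 kbps (2 dp)

39.87


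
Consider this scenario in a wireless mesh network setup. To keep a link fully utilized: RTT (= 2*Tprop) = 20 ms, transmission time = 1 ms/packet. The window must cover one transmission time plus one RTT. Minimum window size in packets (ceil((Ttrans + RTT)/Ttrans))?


Given: Ttrans = 1 ms, RTT = 20 ms (= 2 * Tprop, Tprop = 10 ms)
Time until first ACK returns = Ttrans + RTT = 1 + 20 = 21 ms
Need W * Ttrans >= Ttrans + RTT  ->  W >= (Ttrans + RTT) / Ttrans
(Ttrans + RTT) / Ttrans = 21 / 1 = 21
W_min = ceil(21) = 21

21


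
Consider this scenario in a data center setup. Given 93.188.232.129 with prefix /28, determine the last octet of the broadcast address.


Given: IP = 93.188.232.129, prefix = /28
Host bits = 32 - 28 = 4
Network last octet = 129 AND mask = 128
Host part size = 2^4 - 1 = 15
Broadcast last octet = 128 OR 15 = 143

143


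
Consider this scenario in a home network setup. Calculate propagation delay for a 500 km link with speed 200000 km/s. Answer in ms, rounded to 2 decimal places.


Given: distance = 500 km, speed = 200000 km/s
Delay = distance / speed = 500 / 200000 seconds
Delay in ms = 500 * 1000 / 200000
Delay = 2.5000 ms
Rounded to 2 dp = 2.50 ms

2.50


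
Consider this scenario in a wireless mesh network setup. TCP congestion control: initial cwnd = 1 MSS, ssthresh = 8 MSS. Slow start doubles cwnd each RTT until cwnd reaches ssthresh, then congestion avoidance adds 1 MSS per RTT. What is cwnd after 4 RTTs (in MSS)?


RTT 0: cwnd = 1 MSS (initial)
RTT 1: cwnd = 2 MSS (slow start, doubled)
RTT 2: cwnd = 4 MSS (slow start, doubled)
RTT 3: cwnd = 8 MSS (slow start, doubled)
RTT 4: cwnd = 9 MSS (congestion avoidance, +1)

9


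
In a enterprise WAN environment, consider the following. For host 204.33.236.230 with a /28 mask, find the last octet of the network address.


Given: IP = 204.33.236.230, prefix = /28
Subnet mask = 255.255.255.240
Last octet of IP: 230
Last octet of mask: 240
Network last octet = 230 AND 240 = 224

224


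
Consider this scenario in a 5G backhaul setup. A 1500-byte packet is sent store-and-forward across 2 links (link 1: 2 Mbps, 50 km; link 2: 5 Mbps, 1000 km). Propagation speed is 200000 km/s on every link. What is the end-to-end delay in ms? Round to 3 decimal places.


Packet = 1500 bytes = 12000 bits. Store-and-forward: sum (t_trans + t_prop) per link.
Link 1: t_trans = 12000/(2*10^6) s = 6.0000 ms; t_prop = 50/200000 s = 0.2500 ms; subtotal = 6.2500 ms
Link 2: t_trans = 12000/(5*10^6) s = 2.4000 ms; t_prop = 1000/200000 s = 5.0000 ms; subtotal = 7.4000 ms
End-to-end = 6.2500 + 7.4000 = 13.6500 ms -> 13.650 ms (3 dp)

13.650


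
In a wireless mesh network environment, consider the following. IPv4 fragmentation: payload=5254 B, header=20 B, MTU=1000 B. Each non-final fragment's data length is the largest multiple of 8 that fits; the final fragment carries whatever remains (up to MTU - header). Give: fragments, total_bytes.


Max data per non-final fragment = floor((MTU - header)/8)*8 = floor((1000 - 20)/8)*8 = floor(980/8)*8 = 976 B
Final fragment needs no 8-byte alignment: it can carry up to MTU - header = 980 B
Non-final fragments needed = ceil((payload - 980) / 976) = ceil(4274/976) = ceil(4.3791) = 5
Number of fragments = 5 + 1 = 6
Fragment sizes (data): 5 * 976 B + 374 B (last, 374 <= 980 OK)
Total bytes sent = payload + n_frags * header = 5254 + 6*20 = 5254 + 120 = 5374 B

6, 5374


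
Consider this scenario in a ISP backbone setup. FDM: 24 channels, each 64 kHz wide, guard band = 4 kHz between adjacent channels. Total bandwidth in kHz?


Given: 24 channels, 64 kHz each, guard = 4 kHz
Channel bandwidth = 24 * 64 = 1536 kHz
Guard bands = 23 gaps * 4 kHz = 92 kHz
Total = 1536 + 92 = 1628 kHz

1628


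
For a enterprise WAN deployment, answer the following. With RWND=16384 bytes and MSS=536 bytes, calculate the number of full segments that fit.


Given: RWND = 16384 bytes, MSS = 536 bytes
Full segments = floor(RWND / MSS)
Full segments = floor(16384 / 536)
Full segments = floor(30.5672) = 30

30


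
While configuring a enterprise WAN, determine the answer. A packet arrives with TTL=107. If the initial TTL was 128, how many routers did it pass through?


Given: initial TTL = 128, received TTL = 107
Hops = initial TTL - received TTL
Hops = 128 - 107 = 21

21


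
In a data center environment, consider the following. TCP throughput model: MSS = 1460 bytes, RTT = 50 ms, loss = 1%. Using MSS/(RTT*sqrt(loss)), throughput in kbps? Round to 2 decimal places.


Given: MSS = 1460 bytes, RTT = 50 ms, loss = 1%
RTT in seconds = 50 / 1000 = 0.05
Loss rate = 1% = 0.01
sqrt(loss) = sqrt(0.01) = 0.1
Throughput (bytes/s) = 1460 / (0.05 * 0.1) = 292000.0000
Throughput (kbps) = 292000.0000 * 8 / 1000 = 2336.000000 -> 2336.00 kbps (2 dp)

2336.00


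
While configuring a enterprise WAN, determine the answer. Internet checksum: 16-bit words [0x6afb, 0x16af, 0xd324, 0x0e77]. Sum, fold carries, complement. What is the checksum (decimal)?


Given words: [0x6afb, 0x16af, 0xd324, 0x0e77]
Step 1: Sum all words
Raw sum = 27387 + 5807 + 54052 + 3703 = 90949
Step 2: Fold carry: (25413 + 1) = 25414
One's complement = ~25414 & 0xFFFF = 40121

40121


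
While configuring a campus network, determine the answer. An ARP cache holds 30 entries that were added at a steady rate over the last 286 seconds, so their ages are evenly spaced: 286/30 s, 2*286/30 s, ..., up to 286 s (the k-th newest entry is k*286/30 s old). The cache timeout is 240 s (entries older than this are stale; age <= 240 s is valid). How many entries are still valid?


Ages are k * 286/30 s for k = 1..30 (spacing = 9.5333 s).
Entry k is valid iff k * 286/30 <= 240 iff k <= 30 * 240 / 286 = 25.1748
n_valid = floor(25.1748) = 25
(n_stale = 30 - 25 = 5)

25


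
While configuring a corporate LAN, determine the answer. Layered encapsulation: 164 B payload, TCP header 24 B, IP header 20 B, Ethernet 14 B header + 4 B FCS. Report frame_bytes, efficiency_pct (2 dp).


TCP segment = 164 + 24 = 188 B
IP packet = 188 + 20 = 208 B
Ethernet frame = 208 + 14 + 4 = 226 B
Efficiency = app / frame = 164 / 226 = 0.725664 = 72.5664% -> 72.57% (2 dp)

226, 72.57


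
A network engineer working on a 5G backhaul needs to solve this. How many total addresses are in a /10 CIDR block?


Given: CIDR prefix /10
Host bits = 32 - 10 = 22
Total addresses = 2^22 = 4194304

4194304


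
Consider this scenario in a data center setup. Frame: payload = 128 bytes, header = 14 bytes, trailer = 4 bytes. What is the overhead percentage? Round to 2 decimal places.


Given: payload = 128 B, header = 14 B, trailer = 4 B
Overhead bytes = header + trailer = 14 + 4 = 18
Total frame = payload + overhead = 128 + 18 = 146
Overhead % = 18 / 146 * 100 = 12.3288% -> 12.33% (2 dp)

12.33


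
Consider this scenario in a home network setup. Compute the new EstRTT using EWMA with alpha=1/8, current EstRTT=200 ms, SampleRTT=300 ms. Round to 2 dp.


Given: EstRTT = 200 ms, SampleRTT = 300 ms, alpha = 1/8
New EstRTT = (1 - alpha) * EstRTT + alpha * SampleRTT
(7/8) * 200 = 175
(1/8) * 300 = 37.5
New EstRTT = 175 + 37.5 = 212.5 ms -> 212.50 ms (2 dp)

212.50


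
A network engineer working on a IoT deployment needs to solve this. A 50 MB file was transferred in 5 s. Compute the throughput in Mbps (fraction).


Given: file = 50 MB, time = 5 s
File in Mb = 50 * 8 = 400 Mb
Throughput = 400 / 5 Mbps
Throughput = 80 Mbps

80


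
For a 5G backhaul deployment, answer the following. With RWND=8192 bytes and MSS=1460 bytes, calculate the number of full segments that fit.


Given: RWND = 8192 bytes, MSS = 1460 bytes
Full segments = floor(RWND / MSS)
Full segments = floor(8192 / 1460)
Full segments = floor(5.611) = 5

5


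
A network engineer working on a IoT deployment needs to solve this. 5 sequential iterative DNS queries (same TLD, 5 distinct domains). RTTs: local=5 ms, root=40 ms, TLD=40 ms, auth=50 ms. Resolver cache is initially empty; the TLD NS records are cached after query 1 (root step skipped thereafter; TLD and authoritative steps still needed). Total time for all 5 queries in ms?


Lookup 1 (cold cache): local + root + TLD + auth = 5 + 40 + 40 + 50 = 135 ms
Lookups 2..5 (TLD NS cached -> skip root; new domain -> still ask TLD and auth): local + TLD + auth = 5 + 40 + 50 = 95 ms each
Remaining 4 lookups: 4 * 95 = 380 ms
Total = 135 + 380 = 515 ms

515


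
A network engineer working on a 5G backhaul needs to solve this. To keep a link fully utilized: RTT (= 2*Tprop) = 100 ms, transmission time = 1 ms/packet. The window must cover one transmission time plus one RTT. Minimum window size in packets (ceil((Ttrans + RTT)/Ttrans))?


Given: Ttrans = 1 ms, RTT = 100 ms (= 2 * Tprop, Tprop = 50 ms)
Time until first ACK returns = Ttrans + RTT = 1 + 100 = 101 ms
Need W * Ttrans >= Ttrans + RTT  ->  W >= (Ttrans + RTT) / Ttrans
(Ttrans + RTT) / Ttrans = 101 / 1 = 101
W_min = ceil(101) = 101

101


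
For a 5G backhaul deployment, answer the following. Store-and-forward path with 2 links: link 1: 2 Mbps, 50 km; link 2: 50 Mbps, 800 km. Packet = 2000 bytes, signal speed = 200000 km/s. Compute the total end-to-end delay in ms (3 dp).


Packet = 2000 bytes = 16000 bits. Store-and-forward: sum (t_trans + t_prop) per link.
Link 1: t_trans = 16000/(2*10^6) s = 8.0000 ms; t_prop = 50/200000 s = 0.2500 ms; subtotal = 8.2500 ms
Link 2: t_trans = 16000/(50*10^6) s = 0.3200 ms; t_prop = 800/200000 s = 4.0000 ms; subtotal = 4.3200 ms
End-to-end = 8.2500 + 4.3200 = 12.5700 ms -> 12.570 ms (3 dp)

12.570


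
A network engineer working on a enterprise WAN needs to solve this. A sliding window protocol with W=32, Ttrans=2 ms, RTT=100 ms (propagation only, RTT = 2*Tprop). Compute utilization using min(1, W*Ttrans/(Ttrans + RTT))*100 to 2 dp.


Given: W = 32, Ttrans = 2 ms, RTT = 100 ms (= 2 * Tprop, Tprop = 50 ms)
Cycle time = Ttrans + RTT = 2 + 100 = 102 ms (first packet sent until its ACK returns)
W * Ttrans = 32 * 2 = 64 ms of sending per cycle
W * Ttrans / (Ttrans + RTT) = 64 / 102 = 0.627451
U = min(1, 0.627451) = 0.627451
U% = 62.75%

62.75


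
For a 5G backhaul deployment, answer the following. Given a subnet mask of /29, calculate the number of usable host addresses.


Given: subnet mask /29
Host bits = 32 - 29 = 3
Total addresses = 2^3 = 8
Usable hosts = 8 - 2 (network + broadcast) = 6

6


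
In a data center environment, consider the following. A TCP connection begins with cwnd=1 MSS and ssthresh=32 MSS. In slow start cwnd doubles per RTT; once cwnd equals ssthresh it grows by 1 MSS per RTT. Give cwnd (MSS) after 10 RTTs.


RTT 0: cwnd = 1 MSS (initial)
RTT 1: cwnd = 2 MSS (slow start, doubled)
RTT 2: cwnd = 4 MSS (slow start, doubled)
RTT 3: cwnd = 8 MSS (slow start, doubled)
RTT 4: cwnd = 16 MSS (slow start, doubled)
RTT 5: cwnd = 32 MSS (slow start, doubled)
RTT 6: cwnd = 33 MSS (congestion avoidance, +1)
RTT 7: cwnd = 34 MSS (congestion avoidance, +1)
RTT 8: cwnd = 35 MSS (congestion avoidance, +1)
RTT 9: cwnd = 36 MSS (congestion avoidance, +1)
RTT 10: cwnd = 37 MSS (congestion avoidance, +1)

37


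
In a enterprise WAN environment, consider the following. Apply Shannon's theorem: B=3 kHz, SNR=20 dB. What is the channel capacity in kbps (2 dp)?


Given: B = 3 kHz, SNR = 20 dB
SNR linear = 10^(20/10) = 100
1 + SNR = 101
log2(101) = 6.6582114828
C = 3 * 1000 * 6.6582114828 = 19974.6344 bps
C = 19.974634 kbps -> 19.97 kbps (2 dp)

19.97


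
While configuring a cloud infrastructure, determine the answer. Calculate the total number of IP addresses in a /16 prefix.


Given: CIDR prefix /16
Host bits = 32 - 16 = 16
Total addresses = 2^16 = 65536

65536


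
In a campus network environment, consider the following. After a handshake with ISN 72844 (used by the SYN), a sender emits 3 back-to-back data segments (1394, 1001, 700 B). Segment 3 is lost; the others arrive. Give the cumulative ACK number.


SYN uses sequence number 72844; first data byte = ISN + 1 = 72845.
Segment 1: SEQ = 72845, len = 1394 B, covers [72845, 74238]
Segment 2: SEQ = 74239, len = 1001 B, covers [74239, 75239]
Segment 3: SEQ = 75240, len = 700 B, covers [75240, 75939] [LOST]
In-order data received: bytes [72845, 75239] (segments 1..2).
Segment 3 missing -> gap begins at byte 75240.
Cumulative ACK = next expected in-order byte = 72845 + 1394 + 1001 = 75240

75240


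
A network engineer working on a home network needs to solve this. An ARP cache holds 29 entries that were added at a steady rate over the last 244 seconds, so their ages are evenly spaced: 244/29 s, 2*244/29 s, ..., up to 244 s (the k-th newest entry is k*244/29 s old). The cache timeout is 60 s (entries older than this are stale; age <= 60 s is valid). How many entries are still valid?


Ages are k * 244/29 s for k = 1..29 (spacing = 8.4138 s).
Entry k is valid iff k * 244/29 <= 60 iff k <= 29 * 60 / 244 = 7.1311
n_valid = floor(7.1311) = 7
(n_stale = 29 - 7 = 22)

7


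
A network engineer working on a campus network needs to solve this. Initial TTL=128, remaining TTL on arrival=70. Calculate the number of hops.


Given: initial TTL = 128, received TTL = 70
Hops = initial TTL - received TTL
Hops = 128 - 70 = 58

58


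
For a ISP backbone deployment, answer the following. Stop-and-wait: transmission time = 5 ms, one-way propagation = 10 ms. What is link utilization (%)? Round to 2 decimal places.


Given: Ttrans = 5 ms, Tprop = 10 ms
RTT = 2 * Tprop = 2 * 10 = 20 ms
U = Ttrans / (Ttrans + RTT)
U = 5 / (5 + 20)
U = 5 / 25 = 0.2
U% = 20.00%

20.00


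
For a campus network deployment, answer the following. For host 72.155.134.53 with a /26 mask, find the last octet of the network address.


Given: IP = 72.155.134.53, prefix = /26
Subnet mask = 255.255.255.192
Last octet of IP: 53
Last octet of mask: 192
Network last octet = 53 AND 192 = 0

0


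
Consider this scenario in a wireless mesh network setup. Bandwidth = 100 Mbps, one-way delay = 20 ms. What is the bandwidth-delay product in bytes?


Given: bandwidth = 100 Mbps, delay = 20 ms
BDP in bits = 100 * 10^6 * 20 / 1000
BDP in bits = 2000000
BDP in bytes = 2000000 / 8 = 250000

250000


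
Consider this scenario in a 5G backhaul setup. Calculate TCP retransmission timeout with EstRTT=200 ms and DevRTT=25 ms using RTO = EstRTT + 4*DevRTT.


Given: EstRTT = 200 ms, DevRTT = 25 ms
Timeout = EstRTT + 4 * DevRTT
4 * DevRTT = 4 * 25 = 100
Timeout = 200 + 100 = 300 ms

300


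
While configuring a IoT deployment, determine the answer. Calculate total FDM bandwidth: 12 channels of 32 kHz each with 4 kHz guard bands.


Given: 12 channels, 32 kHz each, guard = 4 kHz
Channel bandwidth = 12 * 32 = 384 kHz
Guard bands = 11 gaps * 4 kHz = 44 kHz
Total = 384 + 44 = 428 kHz

428


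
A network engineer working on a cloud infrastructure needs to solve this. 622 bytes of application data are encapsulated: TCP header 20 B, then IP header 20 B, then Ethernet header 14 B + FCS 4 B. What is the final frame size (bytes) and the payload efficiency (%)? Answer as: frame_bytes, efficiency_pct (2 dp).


TCP segment = 622 + 20 = 642 B
IP packet = 642 + 20 = 662 B
Ethernet frame = 662 + 14 + 4 = 680 B
Efficiency = app / frame = 622 / 680 = 0.914706 = 91.4706% -> 91.47% (2 dp)

680, 91.47


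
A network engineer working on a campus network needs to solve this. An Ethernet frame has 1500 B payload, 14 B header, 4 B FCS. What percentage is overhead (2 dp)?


Given: payload = 1500 B, header = 14 B, trailer = 4 B
Overhead bytes = header + trailer = 14 + 4 = 18
Total frame = payload + overhead = 1500 + 18 = 1518
Overhead % = 18 / 1518 * 100 = 1.1858% -> 1.19% (2 dp)

1.19


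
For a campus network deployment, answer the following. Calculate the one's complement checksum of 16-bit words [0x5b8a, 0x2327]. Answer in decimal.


Given words: [0x5b8a, 0x2327]
Step 1: Sum all words
Raw sum = 23434 + 8999 = 32433
One's complement = ~32433 & 0xFFFF = 33102

33102


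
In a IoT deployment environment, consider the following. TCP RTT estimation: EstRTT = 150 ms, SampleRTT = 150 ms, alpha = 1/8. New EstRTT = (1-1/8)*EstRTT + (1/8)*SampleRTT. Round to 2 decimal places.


Given: EstRTT = 150 ms, SampleRTT = 150 ms, alpha = 1/8
New EstRTT = (1 - alpha) * EstRTT + alpha * SampleRTT
(7/8) * 150 = 131.25
(1/8) * 150 = 18.75
New EstRTT = 131.25 + 18.75 = 150 ms -> 150.00 ms (2 dp)

150.00


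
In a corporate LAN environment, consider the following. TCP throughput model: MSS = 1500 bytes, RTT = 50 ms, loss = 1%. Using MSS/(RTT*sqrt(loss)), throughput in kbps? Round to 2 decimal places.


Given: MSS = 1500 bytes, RTT = 50 ms, loss = 1%
RTT in seconds = 50 / 1000 = 0.05
Loss rate = 1% = 0.01
sqrt(loss) = sqrt(0.01) = 0.1
Throughput (bytes/s) = 1500 / (0.05 * 0.1) = 300000.0000
Throughput (kbps) = 300000.0000 * 8 / 1000 = 2400.000000 -> 2400.00 kbps (2 dp)

2400.00


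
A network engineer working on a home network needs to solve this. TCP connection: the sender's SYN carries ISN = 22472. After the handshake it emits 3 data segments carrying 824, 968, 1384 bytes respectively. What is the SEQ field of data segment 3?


The SYN occupies sequence number ISN = 22472, so the first data byte is ISN + 1 = 22473.
SEQ of data segment i = (ISN + 1) + sum of payload sizes of segments 1..i-1.
Segment 1: SEQ = 22473, payload = 824 bytes
Segment 2: SEQ = 23297, payload = 968 bytes
Segment 3: SEQ = 24265, payload = 1384 bytes
SEQ of segment 3 = 22473 + 824 + 968 = 24265

24265


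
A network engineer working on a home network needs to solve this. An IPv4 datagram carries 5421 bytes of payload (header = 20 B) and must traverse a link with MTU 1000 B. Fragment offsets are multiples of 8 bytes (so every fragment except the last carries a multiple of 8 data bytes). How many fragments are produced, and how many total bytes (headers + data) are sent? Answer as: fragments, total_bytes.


Max data per non-final fragment = floor((MTU - header)/8)*8 = floor((1000 - 20)/8)*8 = floor(980/8)*8 = 976 B
Final fragment needs no 8-byte alignment: it can carry up to MTU - header = 980 B
Non-final fragments needed = ceil((payload - 980) / 976) = ceil(4441/976) = ceil(4.5502) = 5
Number of fragments = 5 + 1 = 6
Fragment sizes (data): 5 * 976 B + 541 B (last, 541 <= 980 OK)
Total bytes sent = payload + n_frags * header = 5421 + 6*20 = 5421 + 120 = 5541 B

6, 5541
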